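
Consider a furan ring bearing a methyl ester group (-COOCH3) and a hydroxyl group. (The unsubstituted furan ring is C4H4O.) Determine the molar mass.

Atom tally by fragment:
  furan ring core → C:4 H:4 O:1
  (− 2 ring H displaced by substituents)
  + COOCH3 → C:2 H:3 O:2
  + OH → O:1 H:1
Element totals:
  C: 6
  H: 6
  O: 4
Molecular formula: C6H6O4.
  M = 6(12.011) + 6(1.008) + 4(15.999)
    = 72.066 + 6.048 + 63.996 = 142.110

142.11 g/mol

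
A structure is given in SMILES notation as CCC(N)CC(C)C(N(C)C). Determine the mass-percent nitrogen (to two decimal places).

Atom tally by fragment:
  CH3 → C:1 H:3
  CH2 → C:1 H:2
  CH(NH2) → C:1 H:3 N:1
  CH2 → C:1 H:2
  CH(CH3) → C:2 H:4
  CH2N(CH3)2 → C:3 H:8 N:1
Element totals:
  C: 9
  H: 22
  N: 2
Molecular formula: C9H22N2.
Molar mass = 158.289 g/mol.
Mass from N: 2 × 14.007 = 28.014 g/mol.
%N = 28.014 / 158.289 × 100 = 17.70%.

17.70%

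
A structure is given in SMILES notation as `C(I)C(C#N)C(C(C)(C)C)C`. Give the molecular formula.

C9H16IN

Atom tally by fragment:
  ICH2 → C:1 H:2 I:1
  CH(CN) → C:2 H:1 N:1
  CH(C(CH3)3) → C:5 H:10
  CH3 → C:1 H:3
Element totals:
  C: 9
  H: 16
  I: 1
  N: 1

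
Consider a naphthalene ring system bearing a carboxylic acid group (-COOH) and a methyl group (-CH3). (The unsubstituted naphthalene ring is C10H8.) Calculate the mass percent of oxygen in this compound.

17.18%

Atom tally by fragment:
  naphthalene ring system core → C:10 H:8
  (− 2 ring H displaced by substituents)
  + COOH → C:1 H:1 O:2
  + CH3 → C:1 H:3
Element totals:
  C: 12
  H: 10
  O: 2
Molecular formula: C12H10O2.
Molar mass = 186.210 g/mol.
Mass from O: 2 × 15.999 = 31.998 g/mol.
%O = 31.998 / 186.210 × 100 = 17.18%.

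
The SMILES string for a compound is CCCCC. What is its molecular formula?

C5H12

Atom tally by fragment:
  CH3 → C:1 H:3
  CH2 → C:1 H:2
  CH2 → C:1 H:2
  CH2 → C:1 H:2
  CH3 → C:1 H:3
Element totals:
  C: 5
  H: 12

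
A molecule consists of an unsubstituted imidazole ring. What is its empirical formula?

C3H4N2

Atom tally by fragment:
  imidazole ring core → C:3 H:4 N:2
Element totals:
  C: 3
  H: 4
  N: 2
Molecular formula: C3H4N2.
gcd of subscripts (3, 4, 2) = 1, so the empirical formula equals the molecular formula.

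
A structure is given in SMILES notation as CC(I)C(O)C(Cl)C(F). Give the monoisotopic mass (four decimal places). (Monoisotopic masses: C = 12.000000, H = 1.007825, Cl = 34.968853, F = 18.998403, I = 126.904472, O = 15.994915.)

Atom tally by fragment:
  CH3 → C:1 H:3
  CH(I) → C:1 H:1 I:1
  CH(OH) → C:1 H:2 O:1
  CH(Cl) → C:1 H:1 Cl:1
  CH2F → C:1 H:2 F:1
Element totals:
  C: 5
  H: 9
  Cl: 1
  F: 1
  I: 1
  O: 1
Molecular formula: C5H9ClFIO.
  M = 5(12.0) + 9(1.007825) + 34.968853 + 18.998403 + 126.904472 + 15.994915
    = 60.000000 + 9.070425 + 34.968853 + 18.998403 + 126.904472 + 15.994915 = 265.937068

265.9371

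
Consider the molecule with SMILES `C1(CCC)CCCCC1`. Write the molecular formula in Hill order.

Atom tally by fragment:
  cyclohexane ring core → C:6 H:12
  (− 1 ring H displaced by substituents)
  + CH2CH2CH3 → C:3 H:7
Element totals:
  C: 9
  H: 18

C9H18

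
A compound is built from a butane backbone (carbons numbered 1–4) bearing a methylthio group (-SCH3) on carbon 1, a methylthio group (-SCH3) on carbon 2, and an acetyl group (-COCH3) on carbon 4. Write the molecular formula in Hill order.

Atom tally by fragment:
  CH3SCH2 → C:2 H:5 S:1
  CH(SCH3) → C:2 H:4 S:1
  CH2 → C:1 H:2
  CH2COCH3 → C:3 H:5 O:1
Element totals:
  C: 8
  H: 16
  O: 1
  S: 2

C8H16OS2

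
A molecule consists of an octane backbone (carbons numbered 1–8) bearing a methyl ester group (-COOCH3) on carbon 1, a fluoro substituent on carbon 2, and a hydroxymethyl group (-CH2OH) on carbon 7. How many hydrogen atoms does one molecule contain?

Atom tally by fragment:
  CH3OOCCH2 → C:3 H:5 O:2
  CH(F) → C:1 H:1 F:1
  CH2 → C:1 H:2
  CH2 → C:1 H:2
  CH2 → C:1 H:2
  CH2 → C:1 H:2
  CH(CH2OH) → C:2 H:4 O:1
  CH3 → C:1 H:3
Element totals:
  C: 11
  H: 21
  F: 1
  O: 3

21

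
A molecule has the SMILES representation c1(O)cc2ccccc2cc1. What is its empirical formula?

Atom tally by fragment:
  naphthalene ring system core → C:10 H:8
  (− 1 ring H displaced by substituents)
  + OH → O:1 H:1
Element totals:
  C: 10
  H: 8
  O: 1
Molecular formula: C10H8O.
gcd of subscripts (10, 8, 1) = 1, so the empirical formula equals the molecular formula.

C10H8O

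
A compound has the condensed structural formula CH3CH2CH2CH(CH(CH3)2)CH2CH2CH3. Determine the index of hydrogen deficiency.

Element totals:
  C: 10
  H: 22
Molecular formula: C10H22.
DoU = (2C + 2 + N − H − X) / 2 = (2·10 + 2 + 0 − 22 − 0) / 2 = 0.

0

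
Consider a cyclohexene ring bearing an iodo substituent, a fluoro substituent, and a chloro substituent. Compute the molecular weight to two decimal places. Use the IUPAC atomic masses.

Atom tally by fragment:
  cyclohexene ring core → C:6 H:10
  (− 3 ring H displaced by substituents)
  + I → I:1
  + F → F:1
  + Cl → Cl:1
Element totals:
  C: 6
  H: 7
  Cl: 1
  F: 1
  I: 1
Molecular formula: C6H7ClFI.
  M = 6(12.011) + 7(1.008) + 35.45 + 18.998 + 126.904
    = 72.066 + 7.056 + 35.450 + 18.998 + 126.904 = 260.474

260.47 g/mol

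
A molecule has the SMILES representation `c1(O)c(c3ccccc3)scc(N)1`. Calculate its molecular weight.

191.25 g/mol

Atom tally by fragment:
  thiophene ring core → C:4 H:4 S:1
  (− 3 ring H displaced by substituents)
  + OH → O:1 H:1
  + C6H5 → C:6 H:5
  + NH2 → N:1 H:2
Element totals:
  C: 10
  H: 9
  N: 1
  O: 1
  S: 1
Molecular formula: C10H9NOS.
  M = 10(12.011) + 9(1.008) + 14.007 + 15.999 + 32.06
    = 120.110 + 9.072 + 14.007 + 15.999 + 32.060 = 191.248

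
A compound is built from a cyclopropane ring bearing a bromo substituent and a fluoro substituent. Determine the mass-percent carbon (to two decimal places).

25.93%

Atom tally by fragment:
  cyclopropane ring core → C:3 H:6
  (− 2 ring H displaced by substituents)
  + Br → Br:1
  + F → F:1
Element totals:
  C: 3
  H: 4
  Br: 1
  F: 1
Molecular formula: C3H4BrF.
Molar mass = 138.967 g/mol.
Mass from C: 3 × 12.011 = 36.033 g/mol.
%C = 36.033 / 138.967 × 100 = 25.93%.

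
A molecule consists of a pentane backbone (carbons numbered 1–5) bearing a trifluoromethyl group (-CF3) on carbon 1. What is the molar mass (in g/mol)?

140.15 g/mol

Atom tally by fragment:
  F3CCH2 → C:2 H:2 F:3
  CH2 → C:1 H:2
  CH2 → C:1 H:2
  CH2 → C:1 H:2
  CH3 → C:1 H:3
Element totals:
  C: 6
  H: 11
  F: 3
Molecular formula: C6H11F3.
  M = 6(12.011) + 11(1.008) + 3(18.998)
    = 72.066 + 11.088 + 56.994 = 140.148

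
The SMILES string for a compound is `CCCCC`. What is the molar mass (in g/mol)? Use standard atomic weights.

72.15 g/mol

Atom tally by fragment:
  CH3 → C:1 H:3
  CH2 → C:1 H:2
  CH2 → C:1 H:2
  CH2 → C:1 H:2
  CH3 → C:1 H:3
Element totals:
  C: 5
  H: 12
Molecular formula: C5H12.
  M = 5(12.011) + 12(1.008)
    = 60.055 + 12.096 = 72.151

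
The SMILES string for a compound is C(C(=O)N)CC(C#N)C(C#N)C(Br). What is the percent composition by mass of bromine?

32.74%

Atom tally by fragment:
  H2NOCCH2 → C:2 H:4 O:1 N:1
  CH2 → C:1 H:2
  CH(CN) → C:2 H:1 N:1
  CH(CN) → C:2 H:1 N:1
  CH2Br → C:1 H:2 Br:1
Element totals:
  C: 8
  H: 10
  Br: 1
  N: 3
  O: 1
Molecular formula: C8H10BrN3O.
Molar mass = 244.092 g/mol.
Mass from Br: 1 × 79.904 = 79.904 g/mol.
%Br = 79.904 / 244.092 × 100 = 32.74%.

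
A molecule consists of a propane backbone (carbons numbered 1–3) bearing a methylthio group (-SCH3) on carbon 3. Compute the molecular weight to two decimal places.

90.18 g/mol

Atom tally by fragment:
  CH3 → C:1 H:3
  CH2 → C:1 H:2
  CH2SCH3 → C:2 H:5 S:1
Element totals:
  C: 4
  H: 10
  S: 1
Molecular formula: C4H10S.
  M = 4(12.011) + 10(1.008) + 32.06
    = 48.044 + 10.080 + 32.060 = 90.184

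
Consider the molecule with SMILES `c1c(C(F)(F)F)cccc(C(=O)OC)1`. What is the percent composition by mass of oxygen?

Atom tally by fragment:
  benzene ring core → C:6 H:6
  (− 2 ring H displaced by substituents)
  + CF3 → C:1 F:3
  + COOCH3 → C:2 H:3 O:2
Element totals:
  C: 9
  H: 7
  F: 3
  O: 2
Molecular formula: C9H7F3O2.
Molar mass = 204.147 g/mol.
Mass from O: 2 × 15.999 = 31.998 g/mol.
%O = 31.998 / 204.147 × 100 = 15.67%.

15.67%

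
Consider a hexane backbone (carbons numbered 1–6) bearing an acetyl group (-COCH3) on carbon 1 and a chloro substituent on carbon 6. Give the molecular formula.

C8H15ClO

Atom tally by fragment:
  CH3COCH2 → C:3 H:5 O:1
  CH2 → C:1 H:2
  CH2 → C:1 H:2
  CH2 → C:1 H:2
  CH2 → C:1 H:2
  CH2Cl → C:1 H:2 Cl:1
Element totals:
  C: 8
  H: 15
  Cl: 1
  O: 1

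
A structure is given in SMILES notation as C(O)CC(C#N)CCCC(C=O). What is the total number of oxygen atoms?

Atom tally by fragment:
  HOCH2 → C:1 H:3 O:1
  CH2 → C:1 H:2
  CH(CN) → C:2 H:1 N:1
  CH2 → C:1 H:2
  CH2 → C:1 H:2
  CH2 → C:1 H:2
  CH2CHO → C:2 H:3 O:1
Element totals:
  C: 9
  H: 15
  N: 1
  O: 2

2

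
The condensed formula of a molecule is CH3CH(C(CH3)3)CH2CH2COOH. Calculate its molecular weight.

158.24 g/mol

Atom tally by fragment:
  CH3 → C:1 H:3
  CH(C(CH3)3) → C:5 H:10
  CH2 → C:1 H:2
  CH2COOH → C:2 H:3 O:2
Element totals:
  C: 9
  H: 18
  O: 2
Molecular formula: C9H18O2.
  M = 9(12.011) + 18(1.008) + 2(15.999)
    = 108.099 + 18.144 + 31.998 = 158.241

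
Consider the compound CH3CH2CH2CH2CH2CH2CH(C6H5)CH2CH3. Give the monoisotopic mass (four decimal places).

Atom tally by fragment:
  CH3 → C:1 H:3
  CH2 → C:1 H:2
  CH2 → C:1 H:2
  CH2 → C:1 H:2
  CH2 → C:1 H:2
  CH2 → C:1 H:2
  CH(C6H5) → C:7 H:6
  CH2 → C:1 H:2
  CH3 → C:1 H:3
Element totals:
  C: 15
  H: 24
Molecular formula: C15H24.
  M = 15(12.0) + 24(1.007825)
    = 180.000000 + 24.187800 = 204.187800

204.1878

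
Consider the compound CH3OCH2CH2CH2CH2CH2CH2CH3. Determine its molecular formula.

C8H18O

Element totals:
  C: 8
  H: 18
  O: 1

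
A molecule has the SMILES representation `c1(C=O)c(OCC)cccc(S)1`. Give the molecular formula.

C9H10O2S

Atom tally by fragment:
  benzene ring core → C:6 H:6
  (− 3 ring H displaced by substituents)
  + CHO → C:1 H:1 O:1
  + OC2H5 → C:2 H:5 O:1
  + SH → S:1 H:1
Element totals:
  C: 9
  H: 10
  O: 2
  S: 1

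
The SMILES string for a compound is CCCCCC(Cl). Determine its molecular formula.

Atom tally by fragment:
  CH3 → C:1 H:3
  CH2 → C:1 H:2
  CH2 → C:1 H:2
  CH2 → C:1 H:2
  CH2 → C:1 H:2
  CH2Cl → C:1 H:2 Cl:1
Element totals:
  C: 6
  H: 13
  Cl: 1

C6H13Cl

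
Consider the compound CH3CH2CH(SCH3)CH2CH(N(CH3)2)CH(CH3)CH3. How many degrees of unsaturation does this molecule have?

Atom tally by fragment:
  CH3 → C:1 H:3
  CH2 → C:1 H:2
  CH(SCH3) → C:2 H:4 S:1
  CH2 → C:1 H:2
  CH(N(CH3)2) → C:3 H:7 N:1
  CH(CH3) → C:2 H:4
  CH3 → C:1 H:3
Element totals:
  C: 11
  H: 25
  N: 1
  S: 1
Molecular formula: C11H25NS.
DoU = (2C + 2 + N − H − X) / 2 = (2·11 + 2 + 1 − 25 − 0) / 2 = 0.

0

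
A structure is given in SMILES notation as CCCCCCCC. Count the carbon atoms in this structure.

Atom tally by fragment:
  CH3 → C:1 H:3
  CH2 → C:1 H:2
  CH2 → C:1 H:2
  CH2 → C:1 H:2
  CH2 → C:1 H:2
  CH2 → C:1 H:2
  CH2 → C:1 H:2
  CH3 → C:1 H:3
Element totals:
  C: 8
  H: 18

8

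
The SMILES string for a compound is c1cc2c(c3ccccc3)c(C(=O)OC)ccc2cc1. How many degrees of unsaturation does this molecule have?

Atom tally by fragment:
  naphthalene ring system core → C:10 H:8
  (− 2 ring H displaced by substituents)
  + C6H5 → C:6 H:5
  + COOCH3 → C:2 H:3 O:2
Element totals:
  C: 18
  H: 14
  O: 2
Molecular formula: C18H14O2.
DoU = (2C + 2 + N − H − X) / 2 = (2·18 + 2 + 0 − 14 − 0) / 2 = 12.

12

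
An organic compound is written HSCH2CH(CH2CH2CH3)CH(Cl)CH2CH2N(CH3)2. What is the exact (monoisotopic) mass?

Atom tally by fragment:
  HSCH2 → C:1 H:3 S:1
  CH(CH2CH2CH3) → C:4 H:8
  CH(Cl) → C:1 H:1 Cl:1
  CH2 → C:1 H:2
  CH2N(CH3)2 → C:3 H:8 N:1
Element totals:
  C: 10
  H: 22
  Cl: 1
  N: 1
  S: 1
Molecular formula: C10H22ClNS.
  M = 10(12.0) + 22(1.007825) + 34.968853 + 14.003074 + 31.972071
    = 120.000000 + 22.172150 + 34.968853 + 14.003074 + 31.972071 = 223.116148

223.1161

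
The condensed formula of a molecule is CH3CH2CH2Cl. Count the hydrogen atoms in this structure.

Element totals:
  C: 3
  H: 7
  Cl: 1

7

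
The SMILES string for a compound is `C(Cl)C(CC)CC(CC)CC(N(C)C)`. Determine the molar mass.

Atom tally by fragment:
  ClCH2 → C:1 H:2 Cl:1
  CH(C2H5) → C:3 H:6
  CH2 → C:1 H:2
  CH(C2H5) → C:3 H:6
  CH2 → C:1 H:2
  CH2N(CH3)2 → C:3 H:8 N:1
Element totals:
  C: 12
  H: 26
  Cl: 1
  N: 1
Molecular formula: C12H26ClN.
  M = 12(12.011) + 26(1.008) + 35.45 + 14.007
    = 144.132 + 26.208 + 35.450 + 14.007 = 219.797

219.80 g/mol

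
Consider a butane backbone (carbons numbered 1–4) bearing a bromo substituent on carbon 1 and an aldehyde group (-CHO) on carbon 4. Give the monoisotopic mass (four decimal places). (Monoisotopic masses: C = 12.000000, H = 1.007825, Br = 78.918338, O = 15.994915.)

Atom tally by fragment:
  BrCH2 → C:1 H:2 Br:1
  CH2 → C:1 H:2
  CH2 → C:1 H:2
  CH2CHO → C:2 H:3 O:1
Element totals:
  C: 5
  H: 9
  Br: 1
  O: 1
Molecular formula: C5H9BrO.
  M = 5(12.0) + 9(1.007825) + 78.918338 + 15.994915
    = 60.000000 + 9.070425 + 78.918338 + 15.994915 = 163.983678

163.9837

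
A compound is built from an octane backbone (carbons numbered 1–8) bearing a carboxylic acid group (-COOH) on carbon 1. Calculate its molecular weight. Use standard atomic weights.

158.24 g/mol

Atom tally by fragment:
  HOOCCH2 → C:2 H:3 O:2
  CH2 → C:1 H:2
  CH2 → C:1 H:2
  CH2 → C:1 H:2
  CH2 → C:1 H:2
  CH2 → C:1 H:2
  CH2 → C:1 H:2
  CH3 → C:1 H:3
Element totals:
  C: 9
  H: 18
  O: 2
Molecular formula: C9H18O2.
  M = 9(12.011) + 18(1.008) + 2(15.999)
    = 108.099 + 18.144 + 31.998 = 158.241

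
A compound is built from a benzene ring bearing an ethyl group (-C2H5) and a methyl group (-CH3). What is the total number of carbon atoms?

Atom tally by fragment:
  benzene ring core → C:6 H:6
  (− 2 ring H displaced by substituents)
  + C2H5 → C:2 H:5
  + CH3 → C:1 H:3
Element totals:
  C: 9
  H: 12

9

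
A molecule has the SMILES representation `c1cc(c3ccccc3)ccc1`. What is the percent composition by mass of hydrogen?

6.54%

Atom tally by fragment:
  benzene ring core → C:6 H:6
  (− 1 ring H displaced by substituents)
  + C6H5 → C:6 H:5
Element totals:
  C: 12
  H: 10
Molecular formula: C12H10.
Molar mass = 154.212 g/mol.
Mass from H: 10 × 1.008 = 10.080 g/mol.
%H = 10.080 / 154.212 × 100 = 6.54%.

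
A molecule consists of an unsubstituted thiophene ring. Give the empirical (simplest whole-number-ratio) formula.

Atom tally by fragment:
  thiophene ring core → C:4 H:4 S:1
Element totals:
  C: 4
  H: 4
  S: 1
Molecular formula: C4H4S.
gcd of subscripts (4, 4, 1) = 1, so the empirical formula equals the molecular formula.

C4H4S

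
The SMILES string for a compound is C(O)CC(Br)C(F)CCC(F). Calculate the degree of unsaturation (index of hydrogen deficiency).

Atom tally by fragment:
  HOCH2 → C:1 H:3 O:1
  CH2 → C:1 H:2
  CH(Br) → C:1 H:1 Br:1
  CH(F) → C:1 H:1 F:1
  CH2 → C:1 H:2
  CH2 → C:1 H:2
  CH2F → C:1 H:2 F:1
Element totals:
  C: 7
  H: 13
  Br: 1
  F: 2
  O: 1
Molecular formula: C7H13BrF2O.
DoU = (2C + 2 + N − H − X) / 2 = (2·7 + 2 + 0 − 13 − 3) / 2 = 0.

0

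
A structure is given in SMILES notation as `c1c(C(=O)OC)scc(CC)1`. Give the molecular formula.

C8H10O2S

Atom tally by fragment:
  thiophene ring core → C:4 H:4 S:1
  (− 2 ring H displaced by substituents)
  + COOCH3 → C:2 H:3 O:2
  + C2H5 → C:2 H:5
Element totals:
  C: 8
  H: 10
  O: 2
  S: 1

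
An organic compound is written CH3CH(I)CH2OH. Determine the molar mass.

Element totals:
  C: 3
  H: 7
  I: 1
  O: 1
Molecular formula: C3H7IO.
  M = 3(12.011) + 7(1.008) + 126.904 + 15.999
    = 36.033 + 7.056 + 126.904 + 15.999 = 185.992

185.99 g/mol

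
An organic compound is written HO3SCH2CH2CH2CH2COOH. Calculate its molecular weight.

Element totals:
  C: 5
  H: 10
  O: 5
  S: 1
Molecular formula: C5H10O5S.
  M = 5(12.011) + 10(1.008) + 5(15.999) + 32.06
    = 60.055 + 10.080 + 79.995 + 32.060 = 182.190

182.19 g/mol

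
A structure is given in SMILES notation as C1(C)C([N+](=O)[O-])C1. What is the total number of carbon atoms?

4

Atom tally by fragment:
  cyclopropane ring core → C:3 H:6
  (− 2 ring H displaced by substituents)
  + CH3 → C:1 H:3
  + NO2 → N:1 O:2
Element totals:
  C: 4
  H: 7
  N: 1
  O: 2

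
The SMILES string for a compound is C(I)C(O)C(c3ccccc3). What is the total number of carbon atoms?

9

Atom tally by fragment:
  ICH2 → C:1 H:2 I:1
  CH(OH) → C:1 H:2 O:1
  CH2C6H5 → C:7 H:7
Element totals:
  C: 9
  H: 11
  I: 1
  O: 1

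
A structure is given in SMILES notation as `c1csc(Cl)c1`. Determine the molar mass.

Atom tally by fragment:
  thiophene ring core → C:4 H:4 S:1
  (− 1 ring H displaced by substituents)
  + Cl → Cl:1
Element totals:
  C: 4
  H: 3
  Cl: 1
  S: 1
Molecular formula: C4H3ClS.
  M = 4(12.011) + 3(1.008) + 35.45 + 32.06
    = 48.044 + 3.024 + 35.450 + 32.060 = 118.578

118.58 g/mol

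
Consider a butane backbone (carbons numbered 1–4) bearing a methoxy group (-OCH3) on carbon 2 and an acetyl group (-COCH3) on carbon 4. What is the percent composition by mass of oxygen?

24.58%

Atom tally by fragment:
  CH3 → C:1 H:3
  CH(OCH3) → C:2 H:4 O:1
  CH2 → C:1 H:2
  CH2COCH3 → C:3 H:5 O:1
Element totals:
  C: 7
  H: 14
  O: 2
Molecular formula: C7H14O2.
Molar mass = 130.187 g/mol.
Mass from O: 2 × 15.999 = 31.998 g/mol.
%O = 31.998 / 130.187 × 100 = 24.58%.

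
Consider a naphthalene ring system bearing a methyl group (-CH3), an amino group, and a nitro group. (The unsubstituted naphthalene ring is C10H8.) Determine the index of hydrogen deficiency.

Atom tally by fragment:
  naphthalene ring system core → C:10 H:8
  (− 3 ring H displaced by substituents)
  + CH3 → C:1 H:3
  + NH2 → N:1 H:2
  + NO2 → N:1 O:2
Element totals:
  C: 11
  H: 10
  N: 2
  O: 2
Molecular formula: C11H10N2O2.
DoU = (2C + 2 + N − H − X) / 2 = (2·11 + 2 + 2 − 10 − 0) / 2 = 8.

8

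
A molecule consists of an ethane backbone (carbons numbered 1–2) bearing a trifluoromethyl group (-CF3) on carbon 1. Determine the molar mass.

98.07 g/mol

Atom tally by fragment:
  F3CCH2 → C:2 H:2 F:3
  CH3 → C:1 H:3
Element totals:
  C: 3
  H: 5
  F: 3
Molecular formula: C3H5F3.
  M = 3(12.011) + 5(1.008) + 3(18.998)
    = 36.033 + 5.040 + 56.994 = 98.067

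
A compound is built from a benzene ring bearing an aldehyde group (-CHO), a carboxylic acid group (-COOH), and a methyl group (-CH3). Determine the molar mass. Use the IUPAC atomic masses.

Atom tally by fragment:
  benzene ring core → C:6 H:6
  (− 3 ring H displaced by substituents)
  + CHO → C:1 H:1 O:1
  + COOH → C:1 H:1 O:2
  + CH3 → C:1 H:3
Element totals:
  C: 9
  H: 8
  O: 3
Molecular formula: C9H8O3.
  M = 9(12.011) + 8(1.008) + 3(15.999)
    = 108.099 + 8.064 + 47.997 = 164.160

164.16 g/mol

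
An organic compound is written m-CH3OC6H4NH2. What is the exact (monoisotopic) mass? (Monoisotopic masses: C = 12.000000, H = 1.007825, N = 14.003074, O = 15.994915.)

Atom tally by fragment:
  benzene ring core → C:6 H:6
  (− 2 ring H displaced by substituents)
  + OCH3 → C:1 H:3 O:1
  + NH2 → N:1 H:2
Element totals:
  C: 7
  H: 9
  N: 1
  O: 1
Molecular formula: C7H9NO.
  M = 7(12.0) + 9(1.007825) + 14.003074 + 15.994915
    = 84.000000 + 9.070425 + 14.003074 + 15.994915 = 123.068414

123.0684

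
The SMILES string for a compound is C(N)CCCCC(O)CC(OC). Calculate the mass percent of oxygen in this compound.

18.26%

Atom tally by fragment:
  H2NCH2 → C:1 H:4 N:1
  CH2 → C:1 H:2
  CH2 → C:1 H:2
  CH2 → C:1 H:2
  CH2 → C:1 H:2
  CH(OH) → C:1 H:2 O:1
  CH2 → C:1 H:2
  CH2OCH3 → C:2 H:5 O:1
Element totals:
  C: 9
  H: 21
  N: 1
  O: 2
Molecular formula: C9H21NO2.
Molar mass = 175.272 g/mol.
Mass from O: 2 × 15.999 = 31.998 g/mol.
%O = 31.998 / 175.272 × 100 = 18.26%.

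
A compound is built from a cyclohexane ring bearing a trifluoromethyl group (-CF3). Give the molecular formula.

Atom tally by fragment:
  cyclohexane ring core → C:6 H:12
  (− 1 ring H displaced by substituents)
  + CF3 → C:1 F:3
Element totals:
  C: 7
  H: 11
  F: 3

C7H11F3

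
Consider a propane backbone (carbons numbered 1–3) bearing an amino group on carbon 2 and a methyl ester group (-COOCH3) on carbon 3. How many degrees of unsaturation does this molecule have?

Atom tally by fragment:
  CH3 → C:1 H:3
  CH(NH2) → C:1 H:3 N:1
  CH2COOCH3 → C:3 H:5 O:2
Element totals:
  C: 5
  H: 11
  N: 1
  O: 2
Molecular formula: C5H11NO2.
DoU = (2C + 2 + N − H − X) / 2 = (2·5 + 2 + 1 − 11 − 0) / 2 = 1.

1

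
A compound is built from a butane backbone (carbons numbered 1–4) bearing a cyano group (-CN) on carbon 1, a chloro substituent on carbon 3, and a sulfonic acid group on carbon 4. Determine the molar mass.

197.63 g/mol

Atom tally by fragment:
  NCCH2 → C:2 H:2 N:1
  CH2 → C:1 H:2
  CH(Cl) → C:1 H:1 Cl:1
  CH2SO3H → C:1 H:3 S:1 O:3
Element totals:
  C: 5
  H: 8
  Cl: 1
  N: 1
  O: 3
  S: 1
Molecular formula: C5H8ClNO3S.
  M = 5(12.011) + 8(1.008) + 35.45 + 14.007 + 3(15.999) + 32.06
    = 60.055 + 8.064 + 35.450 + 14.007 + 47.997 + 32.060 = 197.633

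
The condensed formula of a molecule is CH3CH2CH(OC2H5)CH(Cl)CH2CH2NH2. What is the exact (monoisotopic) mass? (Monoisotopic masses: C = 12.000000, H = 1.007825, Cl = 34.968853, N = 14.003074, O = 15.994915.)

179.1077

Atom tally by fragment:
  CH3 → C:1 H:3
  CH2 → C:1 H:2
  CH(OC2H5) → C:3 H:6 O:1
  CH(Cl) → C:1 H:1 Cl:1
  CH2 → C:1 H:2
  CH2NH2 → C:1 H:4 N:1
Element totals:
  C: 8
  H: 18
  Cl: 1
  N: 1
  O: 1
Molecular formula: C8H18ClNO.
  M = 8(12.0) + 18(1.007825) + 34.968853 + 14.003074 + 15.994915
    = 96.000000 + 18.140850 + 34.968853 + 14.003074 + 15.994915 = 179.107692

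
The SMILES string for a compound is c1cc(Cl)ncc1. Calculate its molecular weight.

Atom tally by fragment:
  pyridine ring core → C:5 H:5 N:1
  (− 1 ring H displaced by substituents)
  + Cl → Cl:1
Element totals:
  C: 5
  H: 4
  Cl: 1
  N: 1
Molecular formula: C5H4ClN.
  M = 5(12.011) + 4(1.008) + 35.45 + 14.007
    = 60.055 + 4.032 + 35.450 + 14.007 = 113.544

113.54 g/mol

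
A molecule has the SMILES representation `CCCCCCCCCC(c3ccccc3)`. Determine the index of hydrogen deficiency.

Atom tally by fragment:
  CH3 → C:1 H:3
  CH2 → C:1 H:2
  CH2 → C:1 H:2
  CH2 → C:1 H:2
  CH2 → C:1 H:2
  CH2 → C:1 H:2
  CH2 → C:1 H:2
  CH2 → C:1 H:2
  CH2 → C:1 H:2
  CH2C6H5 → C:7 H:7
Element totals:
  C: 16
  H: 26
Molecular formula: C16H26.
DoU = (2C + 2 + N − H − X) / 2 = (2·16 + 2 + 0 − 26 − 0) / 2 = 4.

4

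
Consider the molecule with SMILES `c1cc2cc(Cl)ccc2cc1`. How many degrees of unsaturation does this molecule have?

7

Atom tally by fragment:
  naphthalene ring system core → C:10 H:8
  (− 1 ring H displaced by substituents)
  + Cl → Cl:1
Element totals:
  C: 10
  H: 7
  Cl: 1
Molecular formula: C10H7Cl.
DoU = (2C + 2 + N − H − X) / 2 = (2·10 + 2 + 0 − 7 − 1) / 2 = 7.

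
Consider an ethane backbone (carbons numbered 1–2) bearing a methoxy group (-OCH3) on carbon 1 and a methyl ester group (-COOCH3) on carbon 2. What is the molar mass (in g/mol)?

Atom tally by fragment:
  CH3OCH2 → C:2 H:5 O:1
  CH2COOCH3 → C:3 H:5 O:2
Element totals:
  C: 5
  H: 10
  O: 3
Molecular formula: C5H10O3.
  M = 5(12.011) + 10(1.008) + 3(15.999)
    = 60.055 + 10.080 + 47.997 = 118.132

118.13 g/mol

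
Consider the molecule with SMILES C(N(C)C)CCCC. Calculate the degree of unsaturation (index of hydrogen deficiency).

Atom tally by fragment:
  (CH3)2NCH2 → C:3 H:8 N:1
  CH2 → C:1 H:2
  CH2 → C:1 H:2
  CH2 → C:1 H:2
  CH3 → C:1 H:3
Element totals:
  C: 7
  H: 17
  N: 1
Molecular formula: C7H17N.
DoU = (2C + 2 + N − H − X) / 2 = (2·7 + 2 + 1 − 17 − 0) / 2 = 0.

0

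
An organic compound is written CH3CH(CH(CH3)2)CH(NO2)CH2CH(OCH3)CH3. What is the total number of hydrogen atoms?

21

Atom tally by fragment:
  CH3 → C:1 H:3
  CH(CH(CH3)2) → C:4 H:8
  CH(NO2) → C:1 H:1 N:1 O:2
  CH2 → C:1 H:2
  CH(OCH3) → C:2 H:4 O:1
  CH3 → C:1 H:3
Element totals:
  C: 10
  H: 21
  N: 1
  O: 3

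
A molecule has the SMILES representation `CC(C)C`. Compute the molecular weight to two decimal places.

58.12 g/mol

Atom tally by fragment:
  CH3 → C:1 H:3
  CH(CH3) → C:2 H:4
  CH3 → C:1 H:3
Element totals:
  C: 4
  H: 10
Molecular formula: C4H10.
  M = 4(12.011) + 10(1.008)
    = 48.044 + 10.080 = 58.124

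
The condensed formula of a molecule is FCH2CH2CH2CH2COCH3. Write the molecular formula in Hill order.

Atom tally by fragment:
  FCH2 → C:1 H:2 F:1
  CH2 → C:1 H:2
  CH2 → C:1 H:2
  CH2COCH3 → C:3 H:5 O:1
Element totals:
  C: 6
  H: 11
  F: 1
  O: 1

C6H11FO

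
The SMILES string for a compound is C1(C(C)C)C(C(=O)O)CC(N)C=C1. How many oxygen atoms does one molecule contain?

2

Atom tally by fragment:
  cyclohexene ring core → C:6 H:10
  (− 3 ring H displaced by substituents)
  + CH(CH3)2 → C:3 H:7
  + COOH → C:1 H:1 O:2
  + NH2 → N:1 H:2
Element totals:
  C: 10
  H: 17
  N: 1
  O: 2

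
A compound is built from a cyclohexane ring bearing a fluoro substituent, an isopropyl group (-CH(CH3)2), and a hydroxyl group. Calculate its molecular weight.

Atom tally by fragment:
  cyclohexane ring core → C:6 H:12
  (− 3 ring H displaced by substituents)
  + F → F:1
  + CH(CH3)2 → C:3 H:7
  + OH → O:1 H:1
Element totals:
  C: 9
  H: 17
  F: 1
  O: 1
Molecular formula: C9H17FO.
  M = 9(12.011) + 17(1.008) + 18.998 + 15.999
    = 108.099 + 17.136 + 18.998 + 15.999 = 160.232

160.23 g/mol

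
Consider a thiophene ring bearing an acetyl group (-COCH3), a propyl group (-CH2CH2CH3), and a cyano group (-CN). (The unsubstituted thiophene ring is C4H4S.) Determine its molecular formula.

Atom tally by fragment:
  thiophene ring core → C:4 H:4 S:1
  (− 3 ring H displaced by substituents)
  + COCH3 → C:2 H:3 O:1
  + CH2CH2CH3 → C:3 H:7
  + CN → C:1 N:1
Element totals:
  C: 10
  H: 11
  N: 1
  O: 1
  S: 1

C10H11NOS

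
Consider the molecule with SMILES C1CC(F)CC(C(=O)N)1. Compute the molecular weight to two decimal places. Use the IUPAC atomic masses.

131.15 g/mol

Atom tally by fragment:
  cyclopentane ring core → C:5 H:10
  (− 2 ring H displaced by substituents)
  + F → F:1
  + CONH2 → C:1 H:2 O:1 N:1
Element totals:
  C: 6
  H: 10
  F: 1
  N: 1
  O: 1
Molecular formula: C6H10FNO.
  M = 6(12.011) + 10(1.008) + 18.998 + 14.007 + 15.999
    = 72.066 + 10.080 + 18.998 + 14.007 + 15.999 = 131.150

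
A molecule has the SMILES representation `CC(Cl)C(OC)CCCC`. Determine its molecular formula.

C8H17ClO

Atom tally by fragment:
  CH3 → C:1 H:3
  CH(Cl) → C:1 H:1 Cl:1
  CH(OCH3) → C:2 H:4 O:1
  CH2 → C:1 H:2
  CH2 → C:1 H:2
  CH2 → C:1 H:2
  CH3 → C:1 H:3
Element totals:
  C: 8
  H: 17
  Cl: 1
  O: 1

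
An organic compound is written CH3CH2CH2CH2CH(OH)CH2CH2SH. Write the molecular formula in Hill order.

C7H16OS

Element totals:
  C: 7
  H: 16
  O: 1
  S: 1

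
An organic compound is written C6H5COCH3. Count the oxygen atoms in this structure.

1

Element totals:
  C: 8
  H: 8
  O: 1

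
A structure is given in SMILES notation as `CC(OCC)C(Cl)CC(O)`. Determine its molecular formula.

C7H15ClO2

Atom tally by fragment:
  CH3 → C:1 H:3
  CH(OC2H5) → C:3 H:6 O:1
  CH(Cl) → C:1 H:1 Cl:1
  CH2 → C:1 H:2
  CH2OH → C:1 H:3 O:1
Element totals:
  C: 7
  H: 15
  Cl: 1
  O: 2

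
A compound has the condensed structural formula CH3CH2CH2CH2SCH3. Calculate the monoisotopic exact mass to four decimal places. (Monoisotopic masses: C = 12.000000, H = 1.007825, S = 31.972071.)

104.0660

Element totals:
  C: 5
  H: 12
  S: 1
Molecular formula: C5H12S.
  M = 5(12.0) + 12(1.007825) + 31.972071
    = 60.000000 + 12.093900 + 31.972071 = 104.065971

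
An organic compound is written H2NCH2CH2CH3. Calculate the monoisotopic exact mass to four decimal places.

59.0735

Element totals:
  C: 3
  H: 9
  N: 1
Molecular formula: C3H9N.
  M = 3(12.0) + 9(1.007825) + 14.003074
    = 36.000000 + 9.070425 + 14.003074 = 59.073499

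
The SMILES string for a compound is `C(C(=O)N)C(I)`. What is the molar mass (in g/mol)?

198.99 g/mol

Atom tally by fragment:
  H2NOCCH2 → C:2 H:4 O:1 N:1
  CH2I → C:1 H:2 I:1
Element totals:
  C: 3
  H: 6
  I: 1
  N: 1
  O: 1
Molecular formula: C3H6INO.
  M = 3(12.011) + 6(1.008) + 126.904 + 14.007 + 15.999
    = 36.033 + 6.048 + 126.904 + 14.007 + 15.999 = 198.991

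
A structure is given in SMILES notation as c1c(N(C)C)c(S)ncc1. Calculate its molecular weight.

154.23 g/mol

Atom tally by fragment:
  pyridine ring core → C:5 H:5 N:1
  (− 2 ring H displaced by substituents)
  + N(CH3)2 → N:1 C:2 H:6
  + SH → S:1 H:1
Element totals:
  C: 7
  H: 10
  N: 2
  S: 1
Molecular formula: C7H10N2S.
  M = 7(12.011) + 10(1.008) + 2(14.007) + 32.06
    = 84.077 + 10.080 + 28.014 + 32.060 = 154.231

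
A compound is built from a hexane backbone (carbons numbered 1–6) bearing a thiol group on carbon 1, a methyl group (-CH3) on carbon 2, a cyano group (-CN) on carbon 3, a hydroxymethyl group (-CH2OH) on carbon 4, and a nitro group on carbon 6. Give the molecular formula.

Atom tally by fragment:
  HSCH2 → C:1 H:3 S:1
  CH(CH3) → C:2 H:4
  CH(CN) → C:2 H:1 N:1
  CH(CH2OH) → C:2 H:4 O:1
  CH2 → C:1 H:2
  CH2NO2 → C:1 H:2 N:1 O:2
Element totals:
  C: 9
  H: 16
  N: 2
  O: 3
  S: 1

C9H16N2O3S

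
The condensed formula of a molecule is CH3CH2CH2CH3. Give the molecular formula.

C4H10

Element totals:
  C: 4
  H: 10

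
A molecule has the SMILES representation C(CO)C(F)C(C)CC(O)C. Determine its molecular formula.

C8H17FO2

Atom tally by fragment:
  HOCH2CH2 → C:2 H:5 O:1
  CH(F) → C:1 H:1 F:1
  CH(CH3) → C:2 H:4
  CH2 → C:1 H:2
  CH(OH) → C:1 H:2 O:1
  CH3 → C:1 H:3
Element totals:
  C: 8
  H: 17
  F: 1
  O: 2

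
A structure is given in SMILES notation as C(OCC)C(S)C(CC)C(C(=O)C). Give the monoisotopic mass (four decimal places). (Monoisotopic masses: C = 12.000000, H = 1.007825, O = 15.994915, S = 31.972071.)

Atom tally by fragment:
  C2H5OCH2 → C:3 H:7 O:1
  CH(SH) → C:1 H:2 S:1
  CH(C2H5) → C:3 H:6
  CH2COCH3 → C:3 H:5 O:1
Element totals:
  C: 10
  H: 20
  O: 2
  S: 1
Molecular formula: C10H20O2S.
  M = 10(12.0) + 20(1.007825) + 2(15.994915) + 31.972071
    = 120.000000 + 20.156500 + 31.989830 + 31.972071 = 204.118401

204.1184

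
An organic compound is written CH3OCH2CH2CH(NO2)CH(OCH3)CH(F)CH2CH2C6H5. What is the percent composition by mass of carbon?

Element totals:
  C: 15
  H: 22
  F: 1
  N: 1
  O: 4
Molecular formula: C15H22FNO4.
Molar mass = 299.342 g/mol.
Mass from C: 15 × 12.011 = 180.165 g/mol.
%C = 180.165 / 299.342 × 100 = 60.19%.

60.19%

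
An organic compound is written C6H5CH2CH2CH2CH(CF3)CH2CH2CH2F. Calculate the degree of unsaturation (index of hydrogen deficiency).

4

Atom tally by fragment:
  C6H5CH2 → C:7 H:7
  CH2 → C:1 H:2
  CH2 → C:1 H:2
  CH(CF3) → C:2 H:1 F:3
  CH2 → C:1 H:2
  CH2 → C:1 H:2
  CH2F → C:1 H:2 F:1
Element totals:
  C: 14
  H: 18
  F: 4
Molecular formula: C14H18F4.
DoU = (2C + 2 + N − H − X) / 2 = (2·14 + 2 + 0 − 18 − 4) / 2 = 4.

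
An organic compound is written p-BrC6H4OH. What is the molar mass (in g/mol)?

173.01 g/mol

Element totals:
  C: 6
  H: 5
  Br: 1
  O: 1
Molecular formula: C6H5BrO.
  M = 6(12.011) + 5(1.008) + 79.904 + 15.999
    = 72.066 + 5.040 + 79.904 + 15.999 = 173.009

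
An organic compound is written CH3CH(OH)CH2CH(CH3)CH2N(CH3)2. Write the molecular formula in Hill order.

C8H19NO

Atom tally by fragment:
  CH3 → C:1 H:3
  CH(OH) → C:1 H:2 O:1
  CH2 → C:1 H:2
  CH(CH3) → C:2 H:4
  CH2N(CH3)2 → C:3 H:8 N:1
Element totals:
  C: 8
  H: 19
  N: 1
  O: 1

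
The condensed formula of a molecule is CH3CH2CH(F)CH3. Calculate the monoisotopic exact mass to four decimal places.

76.0688

Atom tally by fragment:
  CH3 → C:1 H:3
  CH2 → C:1 H:2
  CH(F) → C:1 H:1 F:1
  CH3 → C:1 H:3
Element totals:
  C: 4
  H: 9
  F: 1
Molecular formula: C4H9F.
  M = 4(12.0) + 9(1.007825) + 18.998403
    = 48.000000 + 9.070425 + 18.998403 = 76.068828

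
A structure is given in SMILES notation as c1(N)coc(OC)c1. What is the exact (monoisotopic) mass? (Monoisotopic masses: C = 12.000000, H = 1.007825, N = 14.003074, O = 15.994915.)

Atom tally by fragment:
  furan ring core → C:4 H:4 O:1
  (− 2 ring H displaced by substituents)
  + NH2 → N:1 H:2
  + OCH3 → C:1 H:3 O:1
Element totals:
  C: 5
  H: 7
  N: 1
  O: 2
Molecular formula: C5H7NO2.
  M = 5(12.0) + 7(1.007825) + 14.003074 + 2(15.994915)
    = 60.000000 + 7.054775 + 14.003074 + 31.989830 = 113.047679

113.0477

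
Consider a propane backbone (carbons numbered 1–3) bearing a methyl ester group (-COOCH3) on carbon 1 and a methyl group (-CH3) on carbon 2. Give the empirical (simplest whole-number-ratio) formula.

Atom tally by fragment:
  CH3OOCCH2 → C:3 H:5 O:2
  CH(CH3) → C:2 H:4
  CH3 → C:1 H:3
Element totals:
  C: 6
  H: 12
  O: 2
Molecular formula: C6H12O2.
gcd of subscripts = 2; dividing each by 2:
  C: 6/2 = 3
  H: 12/2 = 6
  O: 2/2 = 1

C3H6O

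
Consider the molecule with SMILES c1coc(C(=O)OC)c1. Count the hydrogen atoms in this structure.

Atom tally by fragment:
  furan ring core → C:4 H:4 O:1
  (− 1 ring H displaced by substituents)
  + COOCH3 → C:2 H:3 O:2
Element totals:
  C: 6
  H: 6
  O: 3

6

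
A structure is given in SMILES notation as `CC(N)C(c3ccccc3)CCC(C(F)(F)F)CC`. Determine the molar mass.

Atom tally by fragment:
  CH3 → C:1 H:3
  CH(NH2) → C:1 H:3 N:1
  CH(C6H5) → C:7 H:6
  CH2 → C:1 H:2
  CH2 → C:1 H:2
  CH(CF3) → C:2 H:1 F:3
  CH2 → C:1 H:2
  CH3 → C:1 H:3
Element totals:
  C: 15
  H: 22
  F: 3
  N: 1
Molecular formula: C15H22F3N.
  M = 15(12.011) + 22(1.008) + 3(18.998) + 14.007
    = 180.165 + 22.176 + 56.994 + 14.007 = 273.342

273.34 g/mol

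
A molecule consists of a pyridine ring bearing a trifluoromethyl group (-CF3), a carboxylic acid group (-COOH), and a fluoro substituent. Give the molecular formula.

Atom tally by fragment:
  pyridine ring core → C:5 H:5 N:1
  (− 3 ring H displaced by substituents)
  + CF3 → C:1 F:3
  + COOH → C:1 H:1 O:2
  + F → F:1
Element totals:
  C: 7
  H: 3
  F: 4
  N: 1
  O: 2

C7H3F4NO2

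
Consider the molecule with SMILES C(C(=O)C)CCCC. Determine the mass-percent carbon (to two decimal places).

73.63%

Atom tally by fragment:
  CH3COCH2 → C:3 H:5 O:1
  CH2 → C:1 H:2
  CH2 → C:1 H:2
  CH2 → C:1 H:2
  CH3 → C:1 H:3
Element totals:
  C: 7
  H: 14
  O: 1
Molecular formula: C7H14O.
Molar mass = 114.188 g/mol.
Mass from C: 7 × 12.011 = 84.077 g/mol.
%C = 84.077 / 114.188 × 100 = 73.63%.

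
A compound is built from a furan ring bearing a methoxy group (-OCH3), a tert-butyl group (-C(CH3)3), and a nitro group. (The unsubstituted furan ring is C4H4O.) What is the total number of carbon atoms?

Atom tally by fragment:
  furan ring core → C:4 H:4 O:1
  (− 3 ring H displaced by substituents)
  + OCH3 → C:1 H:3 O:1
  + C(CH3)3 → C:4 H:9
  + NO2 → N:1 O:2
Element totals:
  C: 9
  H: 13
  N: 1
  O: 4

9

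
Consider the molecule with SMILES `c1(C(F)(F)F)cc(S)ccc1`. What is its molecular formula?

C7H5F3S

Atom tally by fragment:
  benzene ring core → C:6 H:6
  (− 2 ring H displaced by substituents)
  + CF3 → C:1 F:3
  + SH → S:1 H:1
Element totals:
  C: 7
  H: 5
  F: 3
  S: 1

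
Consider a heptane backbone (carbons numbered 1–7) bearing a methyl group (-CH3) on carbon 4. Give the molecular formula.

C8H18

Atom tally by fragment:
  CH3 → C:1 H:3
  CH2 → C:1 H:2
  CH2 → C:1 H:2
  CH(CH3) → C:2 H:4
  CH2 → C:1 H:2
  CH2 → C:1 H:2
  CH3 → C:1 H:3
Element totals:
  C: 8
  H: 18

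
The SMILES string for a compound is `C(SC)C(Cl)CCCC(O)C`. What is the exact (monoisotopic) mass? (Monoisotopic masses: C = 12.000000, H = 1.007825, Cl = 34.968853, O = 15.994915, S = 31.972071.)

196.0689

Atom tally by fragment:
  CH3SCH2 → C:2 H:5 S:1
  CH(Cl) → C:1 H:1 Cl:1
  CH2 → C:1 H:2
  CH2 → C:1 H:2
  CH2 → C:1 H:2
  CH(OH) → C:1 H:2 O:1
  CH3 → C:1 H:3
Element totals:
  C: 8
  H: 17
  Cl: 1
  O: 1
  S: 1
Molecular formula: C8H17ClOS.
  M = 8(12.0) + 17(1.007825) + 34.968853 + 15.994915 + 31.972071
    = 96.000000 + 17.133025 + 34.968853 + 15.994915 + 31.972071 = 196.068864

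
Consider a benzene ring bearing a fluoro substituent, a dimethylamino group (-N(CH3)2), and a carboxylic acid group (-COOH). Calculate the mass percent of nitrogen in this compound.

7.65%

Atom tally by fragment:
  benzene ring core → C:6 H:6
  (− 3 ring H displaced by substituents)
  + F → F:1
  + N(CH3)2 → N:1 C:2 H:6
  + COOH → C:1 H:1 O:2
Element totals:
  C: 9
  H: 10
  F: 1
  N: 1
  O: 2
Molecular formula: C9H10FNO2.
Molar mass = 183.182 g/mol.
Mass from N: 1 × 14.007 = 14.007 g/mol.
%N = 14.007 / 183.182 × 100 = 7.65%.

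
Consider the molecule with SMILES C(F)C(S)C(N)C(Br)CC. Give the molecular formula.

Atom tally by fragment:
  FCH2 → C:1 H:2 F:1
  CH(SH) → C:1 H:2 S:1
  CH(NH2) → C:1 H:3 N:1
  CH(Br) → C:1 H:1 Br:1
  CH2 → C:1 H:2
  CH3 → C:1 H:3
Element totals:
  C: 6
  H: 13
  Br: 1
  F: 1
  N: 1
  S: 1

C6H13BrFNS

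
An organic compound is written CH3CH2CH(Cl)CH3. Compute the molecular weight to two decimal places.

92.57 g/mol

Element totals:
  C: 4
  H: 9
  Cl: 1
Molecular formula: C4H9Cl.
  M = 4(12.011) + 9(1.008) + 35.45
    = 48.044 + 9.072 + 35.450 = 92.566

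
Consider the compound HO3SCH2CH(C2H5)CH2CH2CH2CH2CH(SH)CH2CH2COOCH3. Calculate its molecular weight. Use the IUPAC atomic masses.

Atom tally by fragment:
  HO3SCH2 → C:1 H:3 S:1 O:3
  CH(C2H5) → C:3 H:6
  CH2 → C:1 H:2
  CH2 → C:1 H:2
  CH2 → C:1 H:2
  CH2 → C:1 H:2
  CH(SH) → C:1 H:2 S:1
  CH2 → C:1 H:2
  CH2COOCH3 → C:3 H:5 O:2
Element totals:
  C: 13
  H: 26
  O: 5
  S: 2
Molecular formula: C13H26O5S2.
  M = 13(12.011) + 26(1.008) + 5(15.999) + 2(32.06)
    = 156.143 + 26.208 + 79.995 + 64.120 = 326.466

326.47 g/mol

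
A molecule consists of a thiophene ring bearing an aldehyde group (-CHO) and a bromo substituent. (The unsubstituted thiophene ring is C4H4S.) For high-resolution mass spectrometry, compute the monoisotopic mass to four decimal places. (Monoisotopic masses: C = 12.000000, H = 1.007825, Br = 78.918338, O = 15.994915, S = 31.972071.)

189.9088

Atom tally by fragment:
  thiophene ring core → C:4 H:4 S:1
  (− 2 ring H displaced by substituents)
  + CHO → C:1 H:1 O:1
  + Br → Br:1
Element totals:
  C: 5
  H: 3
  Br: 1
  O: 1
  S: 1
Molecular formula: C5H3BrOS.
  M = 5(12.0) + 3(1.007825) + 78.918338 + 15.994915 + 31.972071
    = 60.000000 + 3.023475 + 78.918338 + 15.994915 + 31.972071 = 189.908799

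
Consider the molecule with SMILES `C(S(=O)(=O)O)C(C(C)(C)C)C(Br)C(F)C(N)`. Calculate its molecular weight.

Atom tally by fragment:
  HO3SCH2 → C:1 H:3 S:1 O:3
  CH(C(CH3)3) → C:5 H:10
  CH(Br) → C:1 H:1 Br:1
  CH(F) → C:1 H:1 F:1
  CH2NH2 → C:1 H:4 N:1
Element totals:
  C: 9
  H: 19
  Br: 1
  F: 1
  N: 1
  O: 3
  S: 1
Molecular formula: C9H19BrFNO3S.
  M = 9(12.011) + 19(1.008) + 79.904 + 18.998 + 14.007 + 3(15.999) + 32.06
    = 108.099 + 19.152 + 79.904 + 18.998 + 14.007 + 47.997 + 32.060 = 320.217

320.22 g/mol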